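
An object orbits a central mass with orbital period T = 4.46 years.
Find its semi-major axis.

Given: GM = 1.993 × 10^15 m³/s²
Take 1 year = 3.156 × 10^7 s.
T = 4.46 years = 1.40758 × 10^8 s
GM = 1.993 × 10^15 m³/s²
Kepler's third law: a³ = GM T² / (4π²)
T² = 1.98127 × 10^16 s²
a³ = (1.993 × 10^15) × (1.98127 × 10^16) / (4π²) = 1.00021 × 10^30 m³
a = (a³)^(1/3) = 1.00007 × 10^10 m ≈ 10 Gm

Final answer: 10 Gm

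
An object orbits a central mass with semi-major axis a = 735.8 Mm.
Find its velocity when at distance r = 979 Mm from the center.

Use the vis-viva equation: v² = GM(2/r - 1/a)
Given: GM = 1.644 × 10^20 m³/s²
a = 735.8 Mm = 7.358 × 10^8 m
r = 979 Mm = 9.79 × 10^8 m
GM = 1.644 × 10^20 m³/s²
2/r − 1/a = 2.0429 × 10^-9 − 1.35906 × 10^-9 = 6.83836 × 10^-10 m⁻¹
v² = GM (2/r − 1/a) = 1.12423 × 10^11 m²/s²
v = 335295 m/s ≈ 335.3 km/s

Final answer: 335.3 km/s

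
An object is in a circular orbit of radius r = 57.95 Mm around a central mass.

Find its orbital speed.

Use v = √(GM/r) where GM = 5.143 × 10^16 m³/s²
r = 57.95 Mm = 5.795 × 10^7 m
GM = 5.143 × 10^16 m³/s²
GM/r = (5.143 × 10^16) / (5.795 × 10^7) = 8.87489 × 10^8 m²/s²
v = √(GM/r) = 29790.8 m/s ≈ 29.79 km/s

Final answer: 29.79 km/s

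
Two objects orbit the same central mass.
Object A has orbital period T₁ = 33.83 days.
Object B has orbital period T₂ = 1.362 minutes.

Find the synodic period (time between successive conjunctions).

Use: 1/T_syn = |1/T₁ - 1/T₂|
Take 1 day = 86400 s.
T₁ = 33.83 days = 2.92291 × 10^6 s
T₂ = 1.362 minutes = 81.72 s
1/T₁ = 3.42125 × 10^-7 s⁻¹
1/T₂ = 0.0122369 s⁻¹
|1/T₁ − 1/T₂| = 0.0122366 s⁻¹
T_syn = 1 / |1/T₁ − 1/T₂| = 81.7223 s ≈ 1.362 minutes

Final answer: T_syn = 1.362 minutes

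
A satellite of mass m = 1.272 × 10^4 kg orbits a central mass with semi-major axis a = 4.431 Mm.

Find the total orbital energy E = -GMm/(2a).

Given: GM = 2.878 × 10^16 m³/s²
a = 4.431 Mm = 4.431 × 10^6 m
GM = 2.878 × 10^16 m³/s²
2a = 8.862 × 10^6 m
GMm = 2.878 × 10^16 × 12720 = 3.66082 × 10^20 m³·kg/s²
E = −GMm/(2a) = -4.13091 × 10^13 J ≈ -41.31 TJ

Final answer: -41.31 TJ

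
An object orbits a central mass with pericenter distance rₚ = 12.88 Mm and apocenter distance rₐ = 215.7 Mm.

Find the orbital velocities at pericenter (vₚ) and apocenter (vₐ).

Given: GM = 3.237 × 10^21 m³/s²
rₚ = 12.88 Mm = 1.288 × 10^7 m
rₐ = 215.7 Mm = 2.157 × 10^8 m
GM = 3.237 × 10^21 m³/s²
a = (rₚ + rₐ)/2 = 1.1429 × 10^8 m
Vis-viva: v² = GM (2/r − 1/a)
vₚ² = 3.237 × 10^21 × (1.5528 × 10^-7 − 8.74967 × 10^-9) = 4.74317 × 10^14 m²/s²
vₚ = 2.17788 × 10^7 m/s ≈ 2.178 × 10^4 km/s
vₐ² = 3.237 × 10^21 × (9.27214 × 10^-9 − 8.74967 × 10^-9) = 1.69122 × 10^12 m²/s²
vₐ = 1.30047 × 10^6 m/s ≈ 1300 km/s

Final answer: vₚ = 2.178 × 10^4 km/s, vₐ = 1300 km/s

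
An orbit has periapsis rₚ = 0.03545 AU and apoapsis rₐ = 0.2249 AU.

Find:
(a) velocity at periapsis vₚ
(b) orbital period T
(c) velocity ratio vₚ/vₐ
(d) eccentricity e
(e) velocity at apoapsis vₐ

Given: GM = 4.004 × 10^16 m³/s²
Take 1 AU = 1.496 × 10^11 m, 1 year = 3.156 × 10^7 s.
rₚ = 0.03545 AU = 5.30332 × 10^9 m
rₐ = 0.2249 AU = 3.3645 × 10^10 m
GM = 4.004 × 10^16 m³/s²
a = (rₚ + rₐ)/2 = 1.94742 × 10^10 m
e = (rₐ − rₚ)/(rₐ + rₚ) = (2.83417 × 10^10) / (3.89484 × 10^10) = 0.727674
(a) vₚ² = GM (2/rₚ − 1/a) = 4.004 × 10^16 × (3.77122 × 10^-10 − 5.135 × 10^-11) = 1.30439 × 10^7 m²/s²;  vₚ = 3611.64 m/s ≈ 0.7619 AU/year
(b) a³ = 7.38546 × 10^30 m³;  T = 2π √(a³/GM) = 2π × 1.35813 × 10^7 s = 8.53339 × 10^7 s ≈ 2.704 years
(c) vₚ/vₐ = rₐ/rₚ (angular momentum) = (3.3645 × 10^10) / (5.30332 × 10^9) = 6.34415 ≈ 6.344
(d) e = 0.727674 ≈ 0.7277
(e) vₐ² = GM (2/rₐ − 1/a) = 4.004 × 10^16 × (5.94441 × 10^-11 − 5.135 × 10^-11) = 324087 m²/s²;  vₐ = 569.286 m/s ≈ 0.1201 AU/year

Final answer:
(a) velocity at periapsis vₚ = 0.7619 AU/year
(b) orbital period T = 2.704 years
(c) velocity ratio vₚ/vₐ = 6.344
(d) eccentricity e = 0.7277
(e) velocity at apoapsis vₐ = 0.1201 AU/year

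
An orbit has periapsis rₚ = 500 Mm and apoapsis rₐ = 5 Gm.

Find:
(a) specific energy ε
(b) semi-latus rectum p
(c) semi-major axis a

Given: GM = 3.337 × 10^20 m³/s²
rₚ = 500 Mm = 5 × 10^8 m
rₐ = 5 Gm = 5 × 10^9 m
GM = 3.337 × 10^20 m³/s²
a = (rₚ + rₐ)/2 = 2.75 × 10^9 m
e = (rₐ − rₚ)/(rₐ + rₚ) = (4.5 × 10^9) / (5.5 × 10^9) = 0.818182
(a) 2a = 5.5 × 10^9 m;  ε = −GM/(2a) = -6.06727 × 10^10 J/kg ≈ -60.67 GJ/kg
(b) 1 − e² = 0.330579;  p = a(1 − e²) = 2.75 × 10^9 × 0.330579 = 9.09091 × 10^8 m ≈ 909.1 Mm
(c) a = 2.75 × 10^9 m ≈ 2.75 Gm

Final answer:
(a) specific energy ε = -60.67 GJ/kg
(b) semi-latus rectum p = 909.1 Mm
(c) semi-major axis a = 2.75 Gm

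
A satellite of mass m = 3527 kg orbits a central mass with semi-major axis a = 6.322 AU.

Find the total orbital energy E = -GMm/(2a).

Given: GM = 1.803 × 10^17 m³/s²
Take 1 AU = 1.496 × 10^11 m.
a = 6.322 AU = 9.45771 × 10^11 m
GM = 1.803 × 10^17 m³/s²
2a = 1.89154 × 10^12 m
GMm = 1.803 × 10^17 × 3527 = 6.35918 × 10^20 m³·kg/s²
E = −GMm/(2a) = -3.3619 × 10^8 J ≈ -336.2 MJ

Final answer: -336.2 MJ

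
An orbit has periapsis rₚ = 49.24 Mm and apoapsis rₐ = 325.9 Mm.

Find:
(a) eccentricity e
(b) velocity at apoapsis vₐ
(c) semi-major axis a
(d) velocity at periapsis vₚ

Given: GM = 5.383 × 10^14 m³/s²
rₚ = 49.24 Mm = 4.924 × 10^7 m
rₐ = 325.9 Mm = 3.259 × 10^8 m
GM = 5.383 × 10^14 m³/s²
a = (rₚ + rₐ)/2 = 1.8757 × 10^8 m
e = (rₐ − rₚ)/(rₐ + rₚ) = (2.7666 × 10^8) / (3.7514 × 10^8) = 0.737485
(a) e = 0.737485 ≈ 0.7375
(b) vₐ² = GM (2/rₐ − 1/a) = 5.383 × 10^14 × (6.13685 × 10^-9 − 5.33134 × 10^-9) = 433605 m²/s²;  vₐ = 658.487 m/s ≈ 658.5 m/s
(c) a = 1.8757 × 10^8 m ≈ 187.6 Mm
(d) vₚ² = GM (2/rₚ − 1/a) = 5.383 × 10^14 × (4.06174 × 10^-8 − 5.33134 × 10^-9) = 1.89945 × 10^7 m²/s²;  vₚ = 4358.27 m/s ≈ 4.358 km/s

Final answer:
(a) eccentricity e = 0.7375
(b) velocity at apoapsis vₐ = 658.5 m/s
(c) semi-major axis a = 187.6 Mm
(d) velocity at periapsis vₚ = 4.358 km/s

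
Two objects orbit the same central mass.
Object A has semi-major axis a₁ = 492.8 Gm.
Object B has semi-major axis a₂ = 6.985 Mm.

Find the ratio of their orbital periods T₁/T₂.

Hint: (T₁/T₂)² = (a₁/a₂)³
a₁ = 492.8 Gm = 4.928 × 10^11 m
a₂ = 6.985 Mm = 6.985 × 10^6 m
a₁/a₂ = 70551.2
T₁/T₂ = (a₁/a₂)^(3/2) = (70551.2)^1.5 = 1.87394 × 10^7

Final answer: T₁/T₂ = 1.874 × 10^7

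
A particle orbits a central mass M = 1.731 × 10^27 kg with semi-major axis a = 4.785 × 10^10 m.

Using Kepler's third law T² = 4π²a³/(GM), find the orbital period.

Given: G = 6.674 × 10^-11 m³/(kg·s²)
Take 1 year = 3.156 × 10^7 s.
M = 1.731 × 10^27 kg
GM = G × M = 6.674 × 10^-11 × 1.731 × 10^27 = 1.15527 × 10^17 m³/s²
a = 4.785 × 10^10 m
a³ = 1.09558 × 10^32 m³
T = 2π √(a³/GM) = 2π √((1.09558 × 10^32) / (1.15527 × 10^17)) = 2π × 3.07951 × 10^7 s
T = 1.93491 × 10^8 s ≈ 6.131 years

Final answer: 6.131 years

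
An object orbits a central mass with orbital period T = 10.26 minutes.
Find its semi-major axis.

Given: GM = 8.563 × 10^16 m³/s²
T = 10.26 minutes = 615.6 s
GM = 8.563 × 10^16 m³/s²
Kepler's third law: a³ = GM T² / (4π²)
T² = 378963 s²
a³ = (8.563 × 10^16) × 378963 / (4π²) = 8.21984 × 10^20 m³
a = (a³)^(1/3) = 9.36744 × 10^6 m ≈ 9.367 Mm

Final answer: 9.367 Mm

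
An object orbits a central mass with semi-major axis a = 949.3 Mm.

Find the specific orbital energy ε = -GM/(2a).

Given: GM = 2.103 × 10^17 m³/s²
a = 949.3 Mm = 9.493 × 10^8 m
GM = 2.103 × 10^17 m³/s²
2a = 1.8986 × 10^9 m
ε = −GM/(2a) = -1.10766 × 10^8 J/kg ≈ -110.8 MJ/kg

Final answer: -110.8 MJ/kg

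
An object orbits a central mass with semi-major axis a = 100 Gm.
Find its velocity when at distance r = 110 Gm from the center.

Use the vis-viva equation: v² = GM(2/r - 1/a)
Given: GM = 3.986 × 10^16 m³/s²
a = 100 Gm = 1 × 10^11 m
r = 110 Gm = 1.1 × 10^11 m
GM = 3.986 × 10^16 m³/s²
2/r − 1/a = 1.81818 × 10^-11 − 1 × 10^-11 = 8.18182 × 10^-12 m⁻¹
v² = GM (2/r − 1/a) = 326127 m²/s²
v = 571.076 m/s ≈ 571.1 m/s

Final answer: 571.1 m/s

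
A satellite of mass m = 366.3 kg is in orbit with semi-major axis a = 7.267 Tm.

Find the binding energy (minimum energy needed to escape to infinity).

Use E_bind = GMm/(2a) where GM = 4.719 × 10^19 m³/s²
a = 7.267 Tm = 7.267 × 10^12 m
GM = 4.719 × 10^19 m³/s²
m = 366.3 kg
GMm = 4.719 × 10^19 × 366.3 = 1.72857 × 10^22 m³·kg/s²
2a = 1.4534 × 10^13 m
E_bind = GMm/(2a) = 1.18933 × 10^9 J ≈ 1.189 GJ

Final answer: 1.189 GJ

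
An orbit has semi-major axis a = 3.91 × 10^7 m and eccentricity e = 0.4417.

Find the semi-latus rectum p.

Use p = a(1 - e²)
a = 3.91 × 10^7 m
e = 0.4417,  e² = 0.195099,  1 − e² = 0.804901
p = a(1 − e²) = 3.91 × 10^7 m × 0.804901 = 3.14716 × 10^7 m ≈ 3.147 × 10^7 m

Final answer: p = 3.147 × 10^7 m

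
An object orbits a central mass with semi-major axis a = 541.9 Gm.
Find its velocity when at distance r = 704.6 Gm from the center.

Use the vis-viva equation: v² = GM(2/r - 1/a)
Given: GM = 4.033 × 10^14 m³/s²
a = 541.9 Gm = 5.419 × 10^11 m
r = 704.6 Gm = 7.046 × 10^11 m
GM = 4.033 × 10^14 m³/s²
2/r − 1/a = 2.83849 × 10^-12 − 1.84536 × 10^-12 = 9.93131 × 10^-13 m⁻¹
v² = GM (2/r − 1/a) = 400.53 m²/s²
v = 20.0132 m/s ≈ 20.01 m/s

Final answer: 20.01 m/s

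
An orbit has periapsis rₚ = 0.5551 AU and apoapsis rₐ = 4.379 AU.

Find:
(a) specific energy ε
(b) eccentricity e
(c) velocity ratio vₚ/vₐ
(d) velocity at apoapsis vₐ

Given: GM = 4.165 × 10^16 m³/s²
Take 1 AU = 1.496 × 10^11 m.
rₚ = 0.5551 AU = 8.3043 × 10^10 m
rₐ = 4.379 AU = 6.55098 × 10^11 m
GM = 4.165 × 10^16 m³/s²
a = (rₚ + rₐ)/2 = 3.69071 × 10^11 m
e = (rₐ − rₚ)/(rₐ + rₚ) = (5.72055 × 10^11) / (7.38141 × 10^11) = 0.774994
(a) 2a = 7.38141 × 10^11 m;  ε = −GM/(2a) = -56425.5 J/kg ≈ -56.43 kJ/kg
(b) e = 0.774994 ≈ 0.775
(c) vₚ/vₐ = rₐ/rₚ (angular momentum) = (6.55098 × 10^11) / (8.3043 × 10^10) = 7.88867 ≈ 7.889
(d) vₐ² = GM (2/rₐ − 1/a) = 4.165 × 10^16 × (3.05298 × 10^-12 − 2.70951 × 10^-12) = 14305.5 m²/s²;  vₐ = 119.605 m/s ≈ 119.6 m/s

Final answer:
(a) specific energy ε = -56.43 kJ/kg
(b) eccentricity e = 0.775
(c) velocity ratio vₚ/vₐ = 7.889
(d) velocity at apoapsis vₐ = 119.6 m/s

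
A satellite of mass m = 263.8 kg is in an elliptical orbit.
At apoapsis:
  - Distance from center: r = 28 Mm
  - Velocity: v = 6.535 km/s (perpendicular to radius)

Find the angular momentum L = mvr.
r = 28 Mm = 2.8 × 10^7 m
v = 6.535 km/s = 6535 m/s
vr = 6535 × 2.8 × 10^7 = 1.8298 × 10^11 m²/s
L = m × vr = 263.8 × 1.8298 × 10^11 = 4.82701 × 10^13 kg·m²/s ≈ 4.827 × 10^13 kg·m²/s

Final answer: L = 4.827 × 10^13 kg·m²/s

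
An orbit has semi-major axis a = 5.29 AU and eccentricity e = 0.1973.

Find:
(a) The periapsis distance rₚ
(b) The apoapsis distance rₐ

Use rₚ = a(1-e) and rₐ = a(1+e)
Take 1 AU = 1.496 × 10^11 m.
a = 5.29 AU = 7.91384 × 10^11 m
e = 0.1973:  1 − e = 0.8027,  1 + e = 1.1973
(a) rₚ = a(1 − e) = 7.91384 × 10^11 m × 0.8027 = 6.35244 × 10^11 m ≈ 4.246 AU
(b) rₐ = a(1 + e) = 7.91384 × 10^11 m × 1.1973 = 9.47524 × 10^11 m ≈ 6.334 AU

Final answer:
(a) rₚ = 4.246 AU
(b) rₐ = 6.334 AU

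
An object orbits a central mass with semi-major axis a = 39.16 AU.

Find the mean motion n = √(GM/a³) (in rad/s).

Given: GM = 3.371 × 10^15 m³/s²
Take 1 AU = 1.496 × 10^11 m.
a = 39.16 AU = 5.85834 × 10^12 m
GM = 3.371 × 10^15 m³/s²
a³ = 2.01059 × 10^38 m³
GM/a³ = (3.371 × 10^15) / (2.01059 × 10^38) = 1.67662 × 10^-23 s⁻²
n = √(GM/a³) = 4.09466 × 10^-12 rad/s ≈ 4.095 × 10^-12 rad/s

Final answer: n = 4.095 × 10^-12 rad/s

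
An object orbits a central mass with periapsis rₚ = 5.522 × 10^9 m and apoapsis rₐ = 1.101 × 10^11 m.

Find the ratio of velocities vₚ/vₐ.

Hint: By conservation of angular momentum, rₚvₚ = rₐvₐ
rₚ = 5.522 × 10^9 m
rₐ = 1.101 × 10^11 m
rₚvₚ = rₐvₐ  ⇒  vₚ/vₐ = rₐ/rₚ
vₚ/vₐ = (1.101 × 10^11) / (5.522 × 10^9) = 19.9384

Final answer: vₚ/vₐ = 19.94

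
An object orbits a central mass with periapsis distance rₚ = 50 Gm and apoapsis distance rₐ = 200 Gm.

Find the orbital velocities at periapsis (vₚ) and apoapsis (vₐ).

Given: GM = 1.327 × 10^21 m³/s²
rₚ = 50 Gm = 5 × 10^10 m
rₐ = 200 Gm = 2 × 10^11 m
GM = 1.327 × 10^21 m³/s²
a = (rₚ + rₐ)/2 = 1.25 × 10^11 m
Vis-viva: v² = GM (2/r − 1/a)
vₚ² = 1.327 × 10^21 × (4 × 10^-11 − 8 × 10^-12) = 4.2464 × 10^10 m²/s²
vₚ = 206068 m/s ≈ 206.1 km/s
vₐ² = 1.327 × 10^21 × (1 × 10^-11 − 8 × 10^-12) = 2.654 × 10^9 m²/s²
vₐ = 51517 m/s ≈ 51.52 km/s

Final answer: vₚ = 206.1 km/s, vₐ = 51.52 km/s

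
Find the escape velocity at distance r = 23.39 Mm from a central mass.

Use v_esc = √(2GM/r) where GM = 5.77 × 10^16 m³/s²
r = 23.39 Mm = 2.339 × 10^7 m
GM = 5.77 × 10^16 m³/s²
2GM/r = 2 × (5.77 × 10^16) / (2.339 × 10^7) = 4.93373 × 10^9 m²/s²
v_esc = √(2GM/r) = 70240.5 m/s ≈ 70.24 km/s

Final answer: 70.24 km/s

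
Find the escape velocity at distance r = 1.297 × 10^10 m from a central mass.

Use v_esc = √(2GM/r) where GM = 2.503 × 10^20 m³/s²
r = 1.297 × 10^10 m
GM = 2.503 × 10^20 m³/s²
2GM/r = 2 × (2.503 × 10^20) / (1.297 × 10^10) = 3.85968 × 10^10 m²/s²
v_esc = √(2GM/r) = 196461 m/s ≈ 196.5 km/s

Final answer: 196.5 km/s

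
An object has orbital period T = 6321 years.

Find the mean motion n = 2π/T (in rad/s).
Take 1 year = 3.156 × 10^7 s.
T = 6321 years = 1.99491 × 10^11 s
n = 2π / (1.99491 × 10^11 s) = 3.14961 × 10^-11 rad/s ≈ 3.15 × 10^-11 rad/s

Final answer: n = 3.15 × 10^-11 rad/s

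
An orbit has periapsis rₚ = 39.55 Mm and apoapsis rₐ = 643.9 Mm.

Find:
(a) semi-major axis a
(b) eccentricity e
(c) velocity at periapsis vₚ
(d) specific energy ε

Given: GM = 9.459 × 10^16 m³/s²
rₚ = 39.55 Mm = 3.955 × 10^7 m
rₐ = 643.9 Mm = 6.439 × 10^8 m
GM = 9.459 × 10^16 m³/s²
a = (rₚ + rₐ)/2 = 3.41725 × 10^8 m
e = (rₐ − rₚ)/(rₐ + rₚ) = (6.0435 × 10^8) / (6.8345 × 10^8) = 0.884264
(a) a = 3.41725 × 10^8 m ≈ 341.7 Mm
(b) e = 0.884264 ≈ 0.8843
(c) vₚ² = GM (2/rₚ − 1/a) = 9.459 × 10^16 × (5.05689 × 10^-8 − 2.92633 × 10^-9) = 4.50651 × 10^9 m²/s²;  vₚ = 67130.5 m/s ≈ 67.13 km/s
(d) 2a = 6.8345 × 10^8 m;  ε = −GM/(2a) = -1.38401 × 10^8 J/kg ≈ -138.4 MJ/kg

Final answer:
(a) semi-major axis a = 341.7 Mm
(b) eccentricity e = 0.8843
(c) velocity at periapsis vₚ = 67.13 km/s
(d) specific energy ε = -138.4 MJ/kg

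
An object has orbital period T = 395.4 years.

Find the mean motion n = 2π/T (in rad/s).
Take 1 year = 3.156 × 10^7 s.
T = 395.4 years = 1.24788 × 10^10 s
n = 2π / (1.24788 × 10^10 s) = 5.03508 × 10^-10 rad/s ≈ 5.035 × 10^-10 rad/s

Final answer: n = 5.035 × 10^-10 rad/s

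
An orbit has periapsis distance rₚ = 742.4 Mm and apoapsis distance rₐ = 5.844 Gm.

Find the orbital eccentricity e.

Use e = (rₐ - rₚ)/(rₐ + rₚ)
rₚ = 742.4 Mm = 7.424 × 10^8 m
rₐ = 5.844 Gm = 5.844 × 10^9 m
rₐ − rₚ = 5.1016 × 10^9 m
rₐ + rₚ = 6.5864 × 10^9 m
e = (rₐ − rₚ)/(rₐ + rₚ) = 0.774566

Final answer: e = 0.7746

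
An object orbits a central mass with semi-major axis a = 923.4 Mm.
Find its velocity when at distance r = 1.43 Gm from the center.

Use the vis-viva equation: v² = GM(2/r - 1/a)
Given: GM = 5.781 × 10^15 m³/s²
a = 923.4 Mm = 9.234 × 10^8 m
r = 1.43 Gm = 1.43 × 10^9 m
GM = 5.781 × 10^15 m³/s²
2/r − 1/a = 1.3986 × 10^-9 − 1.08295 × 10^-9 = 3.15647 × 10^-10 m⁻¹
v² = GM (2/r − 1/a) = 1.82476 × 10^6 m²/s²
v = 1350.84 m/s ≈ 1.351 km/s

Final answer: 1.351 km/s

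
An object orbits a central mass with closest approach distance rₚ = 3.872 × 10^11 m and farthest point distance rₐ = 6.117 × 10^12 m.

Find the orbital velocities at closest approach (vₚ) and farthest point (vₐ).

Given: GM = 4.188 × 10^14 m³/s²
rₚ = 3.872 × 10^11 m
rₐ = 6.117 × 10^12 m
GM = 4.188 × 10^14 m³/s²
a = (rₚ + rₐ)/2 = 3.2521 × 10^12 m
Vis-viva: v² = GM (2/r − 1/a)
vₚ² = 4.188 × 10^14 × (5.16529 × 10^-12 − 3.07494 × 10^-13) = 2034.44 m²/s²
vₚ = 45.1048 m/s ≈ 45.1 m/s
vₐ² = 4.188 × 10^14 × (3.26958 × 10^-13 − 3.07494 × 10^-13) = 8.15154 m²/s²
vₐ = 2.85509 m/s ≈ 2.855 m/s

Final answer: vₚ = 45.1 m/s, vₐ = 2.855 m/s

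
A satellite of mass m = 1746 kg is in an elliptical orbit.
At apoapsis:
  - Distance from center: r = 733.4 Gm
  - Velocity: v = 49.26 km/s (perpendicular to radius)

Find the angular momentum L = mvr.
r = 733.4 Gm = 7.334 × 10^11 m
v = 49.26 km/s = 49260 m/s
vr = 49260 × 7.334 × 10^11 = 3.61273 × 10^16 m²/s
L = m × vr = 1746 × 3.61273 × 10^16 = 6.30782 × 10^19 kg·m²/s ≈ 6.308 × 10^19 kg·m²/s

Final answer: L = 6.308 × 10^19 kg·m²/s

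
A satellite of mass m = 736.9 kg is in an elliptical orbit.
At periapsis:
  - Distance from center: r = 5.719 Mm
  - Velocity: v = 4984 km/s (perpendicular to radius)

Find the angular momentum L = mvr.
r = 5.719 Mm = 5.719 × 10^6 m
v = 4984 km/s = 4.984 × 10^6 m/s
vr = 4.984 × 10^6 × 5.719 × 10^6 = 2.85035 × 10^13 m²/s
L = m × vr = 736.9 × 2.85035 × 10^13 = 2.10042 × 10^16 kg·m²/s ≈ 2.1 × 10^16 kg·m²/s

Final answer: L = 2.1 × 10^16 kg·m²/s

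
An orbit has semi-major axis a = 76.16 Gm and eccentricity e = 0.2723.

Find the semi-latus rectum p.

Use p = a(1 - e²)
a = 76.16 Gm = 7.616 × 10^10 m
e = 0.2723,  e² = 0.0741473,  1 − e² = 0.925853
p = a(1 − e²) = 7.616 × 10^10 m × 0.925853 = 7.05129 × 10^10 m ≈ 70.51 Gm

Final answer: p = 70.51 Gm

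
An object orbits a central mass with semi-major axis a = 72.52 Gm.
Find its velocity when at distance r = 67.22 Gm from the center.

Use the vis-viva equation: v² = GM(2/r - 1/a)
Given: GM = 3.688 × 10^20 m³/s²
a = 72.52 Gm = 7.252 × 10^10 m
r = 67.22 Gm = 6.722 × 10^10 m
GM = 3.688 × 10^20 m³/s²
2/r − 1/a = 2.9753 × 10^-11 − 1.37893 × 10^-11 = 1.59638 × 10^-11 m⁻¹
v² = GM (2/r − 1/a) = 5.88743 × 10^9 m²/s²
v = 76729.6 m/s ≈ 76.73 km/s

Final answer: 76.73 km/s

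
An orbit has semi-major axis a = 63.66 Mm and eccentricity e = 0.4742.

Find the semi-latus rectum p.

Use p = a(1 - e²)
a = 63.66 Mm = 6.366 × 10^7 m
e = 0.4742,  e² = 0.224866,  1 − e² = 0.775134
p = a(1 − e²) = 6.366 × 10^7 m × 0.775134 = 4.93451 × 10^7 m ≈ 49.35 Mm

Final answer: p = 49.35 Mm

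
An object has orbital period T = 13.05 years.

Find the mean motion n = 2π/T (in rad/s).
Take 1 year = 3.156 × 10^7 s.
T = 13.05 years = 4.11858 × 10^8 s
n = 2π / (4.11858 × 10^8 s) = 1.52557 × 10^-8 rad/s ≈ 1.526 × 10^-8 rad/s

Final answer: n = 1.526 × 10^-8 rad/s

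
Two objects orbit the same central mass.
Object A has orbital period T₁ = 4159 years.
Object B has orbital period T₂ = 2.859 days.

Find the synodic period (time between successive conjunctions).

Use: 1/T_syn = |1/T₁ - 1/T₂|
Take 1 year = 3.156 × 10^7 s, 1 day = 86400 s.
T₁ = 4159 years = 1.31258 × 10^11 s
T₂ = 2.859 days = 247018 s
1/T₁ = 7.61858 × 10^-12 s⁻¹
1/T₂ = 4.04829 × 10^-6 s⁻¹
|1/T₁ − 1/T₂| = 4.04829 × 10^-6 s⁻¹
T_syn = 1 / |1/T₁ − 1/T₂| = 247018 s ≈ 2.859 days

Final answer: T_syn = 2.859 days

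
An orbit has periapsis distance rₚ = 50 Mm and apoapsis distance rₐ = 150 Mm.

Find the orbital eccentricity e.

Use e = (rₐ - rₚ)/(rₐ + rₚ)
rₚ = 50 Mm = 5 × 10^7 m
rₐ = 150 Mm = 1.5 × 10^8 m
rₐ − rₚ = 1 × 10^8 m
rₐ + rₚ = 2 × 10^8 m
e = (rₐ − rₚ)/(rₐ + rₚ) = 0.5

Final answer: e = 0.5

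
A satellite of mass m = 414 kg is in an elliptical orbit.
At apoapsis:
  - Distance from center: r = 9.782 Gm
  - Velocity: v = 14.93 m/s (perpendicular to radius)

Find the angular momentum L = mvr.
r = 9.782 Gm = 9.782 × 10^9 m
v = 14.93 m/s
vr = 14.93 × 9.782 × 10^9 = 1.46045 × 10^11 m²/s
L = m × vr = 414 × 1.46045 × 10^11 = 6.04627 × 10^13 kg·m²/s ≈ 6.046 × 10^13 kg·m²/s

Final answer: L = 6.046 × 10^13 kg·m²/s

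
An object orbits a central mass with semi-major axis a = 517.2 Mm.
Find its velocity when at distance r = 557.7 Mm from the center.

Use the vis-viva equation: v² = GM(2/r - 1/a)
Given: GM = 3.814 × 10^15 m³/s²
a = 517.2 Mm = 5.172 × 10^8 m
r = 557.7 Mm = 5.577 × 10^8 m
GM = 3.814 × 10^15 m³/s²
2/r − 1/a = 3.58616 × 10^-9 − 1.93349 × 10^-9 = 1.65267 × 10^-9 m⁻¹
v² = GM (2/r − 1/a) = 6.30328 × 10^6 m²/s²
v = 2510.63 m/s ≈ 2.511 km/s

Final answer: 2.511 km/s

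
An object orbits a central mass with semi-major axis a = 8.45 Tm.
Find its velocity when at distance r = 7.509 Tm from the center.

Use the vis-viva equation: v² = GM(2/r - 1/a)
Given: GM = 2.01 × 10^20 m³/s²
a = 8.45 Tm = 8.45 × 10^12 m
r = 7.509 Tm = 7.509 × 10^12 m
GM = 2.01 × 10^20 m³/s²
2/r − 1/a = 2.66347 × 10^-13 − 1.18343 × 10^-13 = 1.48004 × 10^-13 m⁻¹
v² = GM (2/r − 1/a) = 2.97488 × 10^7 m²/s²
v = 5454.24 m/s ≈ 5.454 km/s

Final answer: 5.454 km/s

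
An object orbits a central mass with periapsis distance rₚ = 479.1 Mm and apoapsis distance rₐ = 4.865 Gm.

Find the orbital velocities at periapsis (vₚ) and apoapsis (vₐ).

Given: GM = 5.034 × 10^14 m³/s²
rₚ = 479.1 Mm = 4.791 × 10^8 m
rₐ = 4.865 Gm = 4.865 × 10^9 m
GM = 5.034 × 10^14 m³/s²
a = (rₚ + rₐ)/2 = 2.67205 × 10^9 m
Vis-viva: v² = GM (2/r − 1/a)
vₚ² = 5.034 × 10^14 × (4.17449 × 10^-9 − 3.74244 × 10^-10) = 1.91305 × 10^6 m²/s²
vₚ = 1383.13 m/s ≈ 1.383 km/s
vₐ² = 5.034 × 10^14 × (4.111 × 10^-10 − 3.74244 × 10^-10) = 18552.9 m²/s²
vₐ = 136.209 m/s ≈ 136.2 m/s

Final answer: vₚ = 1.383 km/s, vₐ = 136.2 m/s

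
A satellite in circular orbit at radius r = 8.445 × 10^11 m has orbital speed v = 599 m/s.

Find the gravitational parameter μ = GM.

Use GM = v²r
r = 8.445 × 10^11 m
v = 599 m/s
v² = 358801 m²/s²
GM = v²r = 358801 × 8.445 × 10^11 = 3.03007 × 10^17 m³/s²
GM ≈ 3.03 × 10^17 m³/s²

Final answer: GM = 3.03 × 10^17 m³/s²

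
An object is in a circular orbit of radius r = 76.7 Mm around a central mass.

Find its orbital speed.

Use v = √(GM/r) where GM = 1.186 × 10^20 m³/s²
r = 76.7 Mm = 7.67 × 10^7 m
GM = 1.186 × 10^20 m³/s²
GM/r = (1.186 × 10^20) / (7.67 × 10^7) = 1.54628 × 10^12 m²/s²
v = √(GM/r) = 1.2435 × 10^6 m/s ≈ 1243 km/s

Final answer: 1243 km/s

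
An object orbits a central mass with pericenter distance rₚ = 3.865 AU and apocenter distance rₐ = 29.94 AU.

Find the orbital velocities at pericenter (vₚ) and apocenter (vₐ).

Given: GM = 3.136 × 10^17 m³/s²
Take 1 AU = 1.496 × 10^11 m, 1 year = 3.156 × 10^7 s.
rₚ = 3.865 AU = 5.78204 × 10^11 m
rₐ = 29.94 AU = 4.47902 × 10^12 m
GM = 3.136 × 10^17 m³/s²
a = (rₚ + rₐ)/2 = 2.52861 × 10^12 m
Vis-viva: v² = GM (2/r − 1/a)
vₚ² = 3.136 × 10^17 × (3.45899 × 10^-12 − 3.95474 × 10^-13) = 960718 m²/s²
vₚ = 980.162 m/s ≈ 0.2068 AU/year
vₐ² = 3.136 × 10^17 × (4.46526 × 10^-13 − 3.95474 × 10^-13) = 16010 m²/s²
vₐ = 126.531 m/s ≈ 126.5 m/s

Final answer: vₚ = 0.2068 AU/year, vₐ = 126.5 m/s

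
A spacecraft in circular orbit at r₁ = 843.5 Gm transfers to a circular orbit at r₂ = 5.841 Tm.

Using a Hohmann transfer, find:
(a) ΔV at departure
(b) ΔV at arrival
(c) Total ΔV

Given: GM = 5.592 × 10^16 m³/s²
r₁ = 843.5 Gm = 8.435 × 10^11 m
r₂ = 5.841 Tm = 5.841 × 10^12 m
GM = 5.592 × 10^16 m³/s²
Transfer ellipse: a_t = (r₁ + r₂)/2 = 3.34225 × 10^12 m
Circular speed at r₁: v₁ = √(GM/r₁) = 257.479 m/s
Transfer speed at r₁ (periapsis): v₁ₜ = √(GM(2/r₁ − 1/a_t)) = 340.381 m/s
(a) ΔV₁ = v₁ₜ − v₁ = 82.9024 m/s ≈ 82.9 m/s
Circular speed at r₂: v₂ = √(GM/r₂) = 97.8453 m/s
Transfer speed at r₂ (apoapsis): v₂ₜ = √(GM(2/r₂ − 1/a_t)) = 49.1545 m/s
(b) ΔV₂ = v₂ − v₂ₜ = 48.6908 m/s ≈ 48.69 m/s
(c) ΔV_total = ΔV₁ + ΔV₂ = 131.593 m/s ≈ 131.6 m/s

Final answer:
(a) ΔV₁ = 82.9 m/s
(b) ΔV₂ = 48.69 m/s
(c) ΔV_total = 131.6 m/s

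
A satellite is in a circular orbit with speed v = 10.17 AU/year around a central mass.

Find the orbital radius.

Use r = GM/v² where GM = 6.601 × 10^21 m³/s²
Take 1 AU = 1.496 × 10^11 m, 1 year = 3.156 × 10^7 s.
v = 10.17 AU/year = 48207.6 m/s
GM = 6.601 × 10^21 m³/s²
v² = 2.32397 × 10^9 m²/s²
r = GM/v² = (6.601 × 10^21) / (2.32397 × 10^9) = 2.84039 × 10^12 m ≈ 18.99 AU

Final answer: 18.99 AU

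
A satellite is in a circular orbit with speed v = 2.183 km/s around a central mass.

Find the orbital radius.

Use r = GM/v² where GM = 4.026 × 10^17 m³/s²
v = 2.183 km/s = 2183 m/s
GM = 4.026 × 10^17 m³/s²
v² = 4.76549 × 10^6 m²/s²
r = GM/v² = (4.026 × 10^17) / (4.76549 × 10^6) = 8.44824 × 10^10 m ≈ 84.48 Gm

Final answer: 84.48 Gm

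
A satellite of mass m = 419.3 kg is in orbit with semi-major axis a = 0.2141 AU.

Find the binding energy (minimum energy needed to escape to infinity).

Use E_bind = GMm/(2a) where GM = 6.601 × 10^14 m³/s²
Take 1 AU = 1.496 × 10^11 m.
a = 0.2141 AU = 3.20294 × 10^10 m
GM = 6.601 × 10^14 m³/s²
m = 419.3 kg
GMm = 6.601 × 10^14 × 419.3 = 2.7678 × 10^17 m³·kg/s²
2a = 6.40587 × 10^10 m
E_bind = GMm/(2a) = 4.32072 × 10^6 J ≈ 4.321 MJ

Final answer: 4.321 MJ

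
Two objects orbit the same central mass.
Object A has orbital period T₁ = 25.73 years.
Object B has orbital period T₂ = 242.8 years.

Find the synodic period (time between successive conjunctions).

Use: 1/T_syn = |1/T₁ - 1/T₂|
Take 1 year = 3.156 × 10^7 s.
T₁ = 25.73 years = 8.12039 × 10^8 s
T₂ = 242.8 years = 7.66277 × 10^9 s
1/T₁ = 1.23147 × 10^-9 s⁻¹
1/T₂ = 1.30501 × 10^-10 s⁻¹
|1/T₁ − 1/T₂| = 1.10097 × 10^-9 s⁻¹
T_syn = 1 / |1/T₁ − 1/T₂| = 9.08292 × 10^8 s ≈ 28.78 years

Final answer: T_syn = 28.78 years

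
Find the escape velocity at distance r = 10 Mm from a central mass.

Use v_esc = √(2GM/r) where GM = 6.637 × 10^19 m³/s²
r = 10 Mm = 1 × 10^7 m
GM = 6.637 × 10^19 m³/s²
2GM/r = 2 × (6.637 × 10^19) / (1 × 10^7) = 1.3274 × 10^13 m²/s²
v_esc = √(2GM/r) = 3.64335 × 10^6 m/s ≈ 3643 km/s

Final answer: 3643 km/s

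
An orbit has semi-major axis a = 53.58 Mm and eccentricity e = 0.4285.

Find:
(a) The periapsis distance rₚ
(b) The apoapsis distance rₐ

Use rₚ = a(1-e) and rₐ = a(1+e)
a = 53.58 Mm = 5.358 × 10^7 m
e = 0.4285:  1 − e = 0.5715,  1 + e = 1.4285
(a) rₚ = a(1 − e) = 5.358 × 10^7 m × 0.5715 = 3.0621 × 10^7 m ≈ 30.62 Mm
(b) rₐ = a(1 + e) = 5.358 × 10^7 m × 1.4285 = 7.6539 × 10^7 m ≈ 76.54 Mm

Final answer:
(a) rₚ = 30.62 Mm
(b) rₐ = 76.54 Mm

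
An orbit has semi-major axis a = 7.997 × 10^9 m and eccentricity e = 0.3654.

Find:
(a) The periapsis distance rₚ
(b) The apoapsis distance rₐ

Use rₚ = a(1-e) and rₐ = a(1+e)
a = 7.997 × 10^9 m
e = 0.3654:  1 − e = 0.6346,  1 + e = 1.3654
(a) rₚ = a(1 − e) = 7.997 × 10^9 m × 0.6346 = 5.0749 × 10^9 m ≈ 5.075 × 10^9 m
(b) rₐ = a(1 + e) = 7.997 × 10^9 m × 1.3654 = 1.09191 × 10^10 m ≈ 1.092 × 10^10 m

Final answer:
(a) rₚ = 5.075 × 10^9 m
(b) rₐ = 1.092 × 10^10 m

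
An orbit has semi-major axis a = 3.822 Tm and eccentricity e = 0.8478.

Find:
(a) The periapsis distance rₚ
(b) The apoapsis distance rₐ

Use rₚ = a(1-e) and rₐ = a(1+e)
a = 3.822 Tm = 3.822 × 10^12 m
e = 0.8478:  1 − e = 0.1522,  1 + e = 1.8478
(a) rₚ = a(1 − e) = 3.822 × 10^12 m × 0.1522 = 5.81708 × 10^11 m ≈ 581.7 Gm
(b) rₐ = a(1 + e) = 3.822 × 10^12 m × 1.8478 = 7.06229 × 10^12 m ≈ 7.062 Tm

Final answer:
(a) rₚ = 581.7 Gm
(b) rₐ = 7.062 Tm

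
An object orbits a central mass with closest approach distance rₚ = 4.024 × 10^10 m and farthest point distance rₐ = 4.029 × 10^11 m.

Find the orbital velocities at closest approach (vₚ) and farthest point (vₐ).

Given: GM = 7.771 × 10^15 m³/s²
rₚ = 4.024 × 10^10 m
rₐ = 4.029 × 10^11 m
GM = 7.771 × 10^15 m³/s²
a = (rₚ + rₐ)/2 = 2.2157 × 10^11 m
Vis-viva: v² = GM (2/r − 1/a)
vₚ² = 7.771 × 10^15 × (4.97018 × 10^-11 − 4.51325 × 10^-12) = 351160 m²/s²
vₚ = 592.588 m/s ≈ 592.6 m/s
vₐ² = 7.771 × 10^15 × (4.96401 × 10^-12 − 4.51325 × 10^-12) = 3502.89 m²/s²
vₐ = 59.1852 m/s ≈ 59.19 m/s

Final answer: vₚ = 592.6 m/s, vₐ = 59.19 m/s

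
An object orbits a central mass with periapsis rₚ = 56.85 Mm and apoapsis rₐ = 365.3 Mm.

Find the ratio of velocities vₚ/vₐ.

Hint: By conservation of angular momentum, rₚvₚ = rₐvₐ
rₚ = 56.85 Mm = 5.685 × 10^7 m
rₐ = 365.3 Mm = 3.653 × 10^8 m
rₚvₚ = rₐvₐ  ⇒  vₚ/vₐ = rₐ/rₚ
vₚ/vₐ = (3.653 × 10^8) / (5.685 × 10^7) = 6.42568

Final answer: vₚ/vₐ = 6.426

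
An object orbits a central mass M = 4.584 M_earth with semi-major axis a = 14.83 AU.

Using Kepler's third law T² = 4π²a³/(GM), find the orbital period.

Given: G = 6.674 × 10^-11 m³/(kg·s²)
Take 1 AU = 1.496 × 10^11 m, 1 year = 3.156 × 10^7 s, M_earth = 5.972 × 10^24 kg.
M = 4.584 M_earth = 2.73756 × 10^25 kg
GM = G × M = 6.674 × 10^-11 × 2.73756 × 10^25 = 1.82705 × 10^15 m³/s²
a = 14.83 AU = 2.21857 × 10^12 m
a³ = 1.09199 × 10^37 m³
T = 2π √(a³/GM) = 2π √((1.09199 × 10^37) / (1.82705 × 10^15)) = 2π × 7.73097 × 10^10 s
T = 4.85751 × 10^11 s ≈ 1.539 × 10^4 years

Final answer: 1.539 × 10^4 years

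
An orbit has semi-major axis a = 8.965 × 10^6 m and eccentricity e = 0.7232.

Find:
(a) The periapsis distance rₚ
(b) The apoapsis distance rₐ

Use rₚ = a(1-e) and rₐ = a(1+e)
a = 8.965 × 10^6 m
e = 0.7232:  1 − e = 0.2768,  1 + e = 1.7232
(a) rₚ = a(1 − e) = 8.965 × 10^6 m × 0.2768 = 2.48151 × 10^6 m ≈ 2.482 × 10^6 m
(b) rₐ = a(1 + e) = 8.965 × 10^6 m × 1.7232 = 1.54485 × 10^7 m ≈ 1.545 × 10^7 m

Final answer:
(a) rₚ = 2.482 × 10^6 m
(b) rₐ = 1.545 × 10^7 m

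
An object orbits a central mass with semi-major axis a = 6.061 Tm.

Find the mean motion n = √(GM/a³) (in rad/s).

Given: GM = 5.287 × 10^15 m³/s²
a = 6.061 Tm = 6.061 × 10^12 m
GM = 5.287 × 10^15 m³/s²
a³ = 2.22655 × 10^38 m³
GM/a³ = (5.287 × 10^15) / (2.22655 × 10^38) = 2.37452 × 10^-23 s⁻²
n = √(GM/a³) = 4.87291 × 10^-12 rad/s ≈ 4.873 × 10^-12 rad/s

Final answer: n = 4.873 × 10^-12 rad/s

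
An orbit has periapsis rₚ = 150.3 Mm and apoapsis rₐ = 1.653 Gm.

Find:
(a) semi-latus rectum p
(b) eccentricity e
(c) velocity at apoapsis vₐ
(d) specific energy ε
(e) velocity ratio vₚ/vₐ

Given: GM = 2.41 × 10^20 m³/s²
rₚ = 150.3 Mm = 1.503 × 10^8 m
rₐ = 1.653 Gm = 1.653 × 10^9 m
GM = 2.41 × 10^20 m³/s²
a = (rₚ + rₐ)/2 = 9.0165 × 10^8 m
e = (rₐ − rₚ)/(rₐ + rₚ) = (1.5027 × 10^9) / (1.8033 × 10^9) = 0.833306
(a) 1 − e² = 0.305602;  p = a(1 − e²) = 9.0165 × 10^8 × 0.305602 = 2.75546 × 10^8 m ≈ 275.5 Mm
(b) e = 0.833306 ≈ 0.8333
(c) vₐ² = GM (2/rₐ − 1/a) = 2.41 × 10^20 × (1.20992 × 10^-9 − 1.10908 × 10^-9) = 2.43033 × 10^10 m²/s²;  vₐ = 155895 m/s ≈ 155.9 km/s
(d) 2a = 1.8033 × 10^9 m;  ε = −GM/(2a) = -1.33644 × 10^11 J/kg ≈ -133.6 GJ/kg
(e) vₚ/vₐ = rₐ/rₚ (angular momentum) = (1.653 × 10^9) / (1.503 × 10^8) = 10.998 ≈ 11

Final answer:
(a) semi-latus rectum p = 275.5 Mm
(b) eccentricity e = 0.8333
(c) velocity at apoapsis vₐ = 155.9 km/s
(d) specific energy ε = -133.6 GJ/kg
(e) velocity ratio vₚ/vₐ = 11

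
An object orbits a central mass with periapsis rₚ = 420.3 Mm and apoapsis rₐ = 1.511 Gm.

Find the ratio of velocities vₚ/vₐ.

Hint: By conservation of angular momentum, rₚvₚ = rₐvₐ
rₚ = 420.3 Mm = 4.203 × 10^8 m
rₐ = 1.511 Gm = 1.511 × 10^9 m
rₚvₚ = rₐvₐ  ⇒  vₚ/vₐ = rₐ/rₚ
vₚ/vₐ = (1.511 × 10^9) / (4.203 × 10^8) = 3.59505

Final answer: vₚ/vₐ = 3.595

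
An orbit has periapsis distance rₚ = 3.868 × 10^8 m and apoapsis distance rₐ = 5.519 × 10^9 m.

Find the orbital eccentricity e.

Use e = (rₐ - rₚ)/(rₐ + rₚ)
rₚ = 3.868 × 10^8 m
rₐ = 5.519 × 10^9 m
rₐ − rₚ = 5.1322 × 10^9 m
rₐ + rₚ = 5.9058 × 10^9 m
e = (rₐ − rₚ)/(rₐ + rₚ) = 0.86901

Final answer: e = 0.869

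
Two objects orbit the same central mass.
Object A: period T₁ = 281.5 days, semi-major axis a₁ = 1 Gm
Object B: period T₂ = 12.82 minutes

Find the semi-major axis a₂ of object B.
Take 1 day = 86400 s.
T₁ = 281.5 days = 2.43216 × 10^7 s
T₂ = 12.82 minutes = 769.2 s
a₁ = 1 Gm = 1 × 10^9 m
Kepler's third law: (T₂/T₁)² = (a₂/a₁)³  ⇒  a₂ = a₁ (T₂/T₁)^(2/3)
T₂/T₁ = 3.16262 × 10^-5
(T₂/T₁)^(2/3) = 0.00100007
a₂ = 1 × 10^9 m × 0.00100007 = 1.00007 × 10^6 m ≈ 1 Mm

Final answer: a₂ = 1 Mm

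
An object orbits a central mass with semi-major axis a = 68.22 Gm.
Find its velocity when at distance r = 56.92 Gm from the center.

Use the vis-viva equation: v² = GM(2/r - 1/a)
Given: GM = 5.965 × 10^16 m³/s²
a = 68.22 Gm = 6.822 × 10^10 m
r = 56.92 Gm = 5.692 × 10^10 m
GM = 5.965 × 10^16 m³/s²
2/r − 1/a = 3.5137 × 10^-11 − 1.46585 × 10^-11 = 2.04786 × 10^-11 m⁻¹
v² = GM (2/r − 1/a) = 1.22155 × 10^6 m²/s²
v = 1105.24 m/s ≈ 1.105 km/s

Final answer: 1.105 km/s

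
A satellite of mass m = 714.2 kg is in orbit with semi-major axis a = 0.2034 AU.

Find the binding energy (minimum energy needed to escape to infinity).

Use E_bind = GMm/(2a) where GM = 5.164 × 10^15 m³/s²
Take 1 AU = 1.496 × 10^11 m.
a = 0.2034 AU = 3.04286 × 10^10 m
GM = 5.164 × 10^15 m³/s²
m = 714.2 kg
GMm = 5.164 × 10^15 × 714.2 = 3.68813 × 10^18 m³·kg/s²
2a = 6.08573 × 10^10 m
E_bind = GMm/(2a) = 6.06029 × 10^7 J ≈ 60.6 MJ

Final answer: 60.6 MJ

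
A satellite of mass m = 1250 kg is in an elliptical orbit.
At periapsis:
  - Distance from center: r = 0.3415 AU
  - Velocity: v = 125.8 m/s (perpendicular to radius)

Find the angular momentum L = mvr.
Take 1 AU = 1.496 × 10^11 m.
r = 0.3415 AU = 5.10884 × 10^10 m
v = 125.8 m/s
vr = 125.8 × 5.10884 × 10^10 = 6.42692 × 10^12 m²/s
L = m × vr = 1250 × 6.42692 × 10^12 = 8.03365 × 10^15 kg·m²/s ≈ 8.034 × 10^15 kg·m²/s

Final answer: L = 8.034 × 10^15 kg·m²/s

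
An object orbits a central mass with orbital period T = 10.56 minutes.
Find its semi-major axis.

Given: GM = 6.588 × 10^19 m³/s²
T = 10.56 minutes = 633.6 s
GM = 6.588 × 10^19 m³/s²
Kepler's third law: a³ = GM T² / (4π²)
T² = 401449 s²
a³ = (6.588 × 10^19) × 401449 / (4π²) = 6.69922 × 10^23 m³
a = (a³)^(1/3) = 8.75 × 10^7 m ≈ 87.5 Mm

Final answer: 87.5 Mm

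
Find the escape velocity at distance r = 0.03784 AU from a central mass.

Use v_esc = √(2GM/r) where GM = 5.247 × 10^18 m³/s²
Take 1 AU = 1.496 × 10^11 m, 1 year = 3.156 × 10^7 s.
r = 0.03784 AU = 5.66086 × 10^9 m
GM = 5.247 × 10^18 m³/s²
2GM/r = 2 × (5.247 × 10^18) / (5.66086 × 10^9) = 1.85378 × 10^9 m²/s²
v_esc = √(2GM/r) = 43055.6 m/s ≈ 9.083 AU/year

Final answer: 9.083 AU/year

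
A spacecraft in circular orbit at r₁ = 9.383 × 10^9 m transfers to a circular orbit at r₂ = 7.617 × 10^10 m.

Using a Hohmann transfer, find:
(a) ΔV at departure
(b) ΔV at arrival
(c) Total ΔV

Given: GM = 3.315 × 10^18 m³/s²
r₁ = 9.383 × 10^9 m
r₂ = 7.617 × 10^10 m
GM = 3.315 × 10^18 m³/s²
Transfer ellipse: a_t = (r₁ + r₂)/2 = 4.27765 × 10^10 m
Circular speed at r₁: v₁ = √(GM/r₁) = 18796.2 m/s
Transfer speed at r₁ (periapsis): v₁ₜ = √(GM(2/r₁ − 1/a_t)) = 25081.9 m/s
(a) ΔV₁ = v₁ₜ − v₁ = 6285.65 m/s ≈ 6.286 km/s
Circular speed at r₂: v₂ = √(GM/r₂) = 6597.05 m/s
Transfer speed at r₂ (apoapsis): v₂ₜ = √(GM(2/r₂ − 1/a_t)) = 3089.71 m/s
(b) ΔV₂ = v₂ − v₂ₜ = 3507.34 m/s ≈ 3.507 km/s
(c) ΔV_total = ΔV₁ + ΔV₂ = 9792.99 m/s ≈ 9.793 km/s

Final answer:
(a) ΔV₁ = 6.286 km/s
(b) ΔV₂ = 3.507 km/s
(c) ΔV_total = 9.793 km/s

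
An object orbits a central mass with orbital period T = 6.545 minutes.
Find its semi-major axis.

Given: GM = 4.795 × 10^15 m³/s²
T = 6.545 minutes = 392.7 s
GM = 4.795 × 10^15 m³/s²
Kepler's third law: a³ = GM T² / (4π²)
T² = 154213 s²
a³ = (4.795 × 10^15) × 154213 / (4π²) = 1.87306 × 10^19 m³
a = (a³)^(1/3) = 2.65573 × 10^6 m ≈ 2.656 Mm

Final answer: 2.656 Mm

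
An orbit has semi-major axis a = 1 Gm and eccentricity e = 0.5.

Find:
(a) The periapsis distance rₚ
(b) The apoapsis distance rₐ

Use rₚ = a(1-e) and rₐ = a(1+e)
a = 1 Gm = 1 × 10^9 m
e = 0.5:  1 − e = 0.5,  1 + e = 1.5
(a) rₚ = a(1 − e) = 1 × 10^9 m × 0.5 = 5 × 10^8 m ≈ 500 Mm
(b) rₐ = a(1 + e) = 1 × 10^9 m × 1.5 = 1.5 × 10^9 m ≈ 1.5 Gm

Final answer:
(a) rₚ = 500 Mm
(b) rₐ = 1.5 Gm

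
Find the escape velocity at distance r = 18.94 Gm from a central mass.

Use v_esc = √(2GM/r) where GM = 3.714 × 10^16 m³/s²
r = 18.94 Gm = 1.894 × 10^10 m
GM = 3.714 × 10^16 m³/s²
2GM/r = 2 × (3.714 × 10^16) / (1.894 × 10^10) = 3.92186 × 10^6 m²/s²
v_esc = √(2GM/r) = 1980.37 m/s ≈ 1.98 km/s

Final answer: 1.98 km/s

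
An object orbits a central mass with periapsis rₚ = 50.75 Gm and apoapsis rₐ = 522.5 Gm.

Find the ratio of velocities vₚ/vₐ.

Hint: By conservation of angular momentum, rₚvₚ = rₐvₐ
rₚ = 50.75 Gm = 5.075 × 10^10 m
rₐ = 522.5 Gm = 5.225 × 10^11 m
rₚvₚ = rₐvₐ  ⇒  vₚ/vₐ = rₐ/rₚ
vₚ/vₐ = (5.225 × 10^11) / (5.075 × 10^10) = 10.2956

Final answer: vₚ/vₐ = 10.3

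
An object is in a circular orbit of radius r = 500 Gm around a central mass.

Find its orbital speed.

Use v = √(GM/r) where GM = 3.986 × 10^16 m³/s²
r = 500 Gm = 5 × 10^11 m
GM = 3.986 × 10^16 m³/s²
GM/r = (3.986 × 10^16) / (5 × 10^11) = 79720 m²/s²
v = √(GM/r) = 282.347 m/s ≈ 282.3 m/s

Final answer: 282.3 m/s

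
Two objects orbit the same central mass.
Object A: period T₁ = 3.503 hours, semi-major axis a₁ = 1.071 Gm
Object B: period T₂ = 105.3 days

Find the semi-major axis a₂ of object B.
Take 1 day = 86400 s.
T₁ = 3.503 hours = 12610.8 s
T₂ = 105.3 days = 9.09792 × 10^6 s
a₁ = 1.071 Gm = 1.071 × 10^9 m
Kepler's third law: (T₂/T₁)² = (a₂/a₁)³  ⇒  a₂ = a₁ (T₂/T₁)^(2/3)
T₂/T₁ = 721.439
(T₂/T₁)^(2/3) = 80.4389
a₂ = 1.071 × 10^9 m × 80.4389 = 8.61501 × 10^10 m ≈ 86.15 Gm

Final answer: a₂ = 86.15 Gm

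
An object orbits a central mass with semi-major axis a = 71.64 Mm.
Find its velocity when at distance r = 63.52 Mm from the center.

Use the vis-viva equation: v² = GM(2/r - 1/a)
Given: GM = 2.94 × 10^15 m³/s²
a = 71.64 Mm = 7.164 × 10^7 m
r = 63.52 Mm = 6.352 × 10^7 m
GM = 2.94 × 10^15 m³/s²
2/r − 1/a = 3.14861 × 10^-8 − 1.39587 × 10^-8 = 1.75275 × 10^-8 m⁻¹
v² = GM (2/r − 1/a) = 5.15307 × 10^7 m²/s²
v = 7178.49 m/s ≈ 7.178 km/s

Final answer: 7.178 km/s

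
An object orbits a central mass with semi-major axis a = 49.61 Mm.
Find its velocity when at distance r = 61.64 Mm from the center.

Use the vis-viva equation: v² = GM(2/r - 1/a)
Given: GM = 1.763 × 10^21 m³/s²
a = 49.61 Mm = 4.961 × 10^7 m
r = 61.64 Mm = 6.164 × 10^7 m
GM = 1.763 × 10^21 m³/s²
2/r − 1/a = 3.24465 × 10^-8 − 2.01572 × 10^-8 = 1.22892 × 10^-8 m⁻¹
v² = GM (2/r − 1/a) = 2.16659 × 10^13 m²/s²
v = 4.65467 × 10^6 m/s ≈ 4655 km/s

Final answer: 4655 km/s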